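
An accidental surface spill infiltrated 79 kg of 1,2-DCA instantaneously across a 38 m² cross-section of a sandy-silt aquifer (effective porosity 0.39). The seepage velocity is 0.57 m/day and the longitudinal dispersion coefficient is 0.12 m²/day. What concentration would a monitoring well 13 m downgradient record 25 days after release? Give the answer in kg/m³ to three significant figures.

0.762 kg/m³

For an instantaneous plane source, C(x,t) = M/(n_e·A·√(4πDt)) · exp(−(x−vt)²/(4Dt)), with n_e·A the pore (flow) area.
Plume center vt = 0.57 × 25 = 14.25 m, so the well at 13 m is 1.25 m upgradient of the peak.
√(4πDt) = 6.140 m, giving peak height M/(n_e·A·√(4πDt)) = 79/(0.39 × 38 × 6.140) = 0.8682 kg/m³.
(x−vt)²/(4Dt) = (-1.25)²/(4 × 0.12 × 25) = 0.1302; exp(−0.1302) = 0.8779.
C = 0.8682 × 0.8779 = 0.762 kg/m³.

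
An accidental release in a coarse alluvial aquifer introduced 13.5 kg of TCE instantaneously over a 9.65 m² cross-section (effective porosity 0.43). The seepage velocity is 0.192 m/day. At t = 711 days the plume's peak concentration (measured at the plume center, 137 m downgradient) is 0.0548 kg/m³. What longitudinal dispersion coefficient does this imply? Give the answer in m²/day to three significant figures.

0.394 m²/day

At the plume center C_max = M/(n_e·A·√(4πDt)), so D = M²/(4πt·(n_e·A·C_max)²).
n_e·A·C_max = 0.43 × 9.65 × 0.0548 = 0.2274 kg/m.
D = 13.5²/(4π × 711 × 0.2274²) = 0.394 m²/day.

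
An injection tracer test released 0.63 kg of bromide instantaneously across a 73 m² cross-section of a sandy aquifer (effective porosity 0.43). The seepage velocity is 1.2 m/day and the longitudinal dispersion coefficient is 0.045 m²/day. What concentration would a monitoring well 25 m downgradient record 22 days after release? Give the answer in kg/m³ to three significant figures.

0.00347 kg/m³

For an instantaneous plane source, C(x,t) = M/(n_e·A·√(4πDt)) · exp(−(x−vt)²/(4Dt)), with n_e·A the pore (flow) area.
Plume center vt = 1.2 × 22 = 26.4 m, so the well at 25 m is 1.4 m upgradient of the peak.
√(4πDt) = 3.527 m, giving peak height M/(n_e·A·√(4πDt)) = 0.63/(0.43 × 73 × 3.527) = 0.005690 kg/m³.
(x−vt)²/(4Dt) = (-1.4)²/(4 × 0.045 × 22) = 0.4949; exp(−0.4949) = 0.6096.
C = 0.005690 × 0.6096 = 0.00347 kg/m³.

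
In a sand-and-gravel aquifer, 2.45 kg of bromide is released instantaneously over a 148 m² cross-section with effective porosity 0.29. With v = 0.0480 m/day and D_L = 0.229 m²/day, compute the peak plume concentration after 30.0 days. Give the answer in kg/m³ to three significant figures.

0.00614 kg/m³

The peak of an instantaneous 1D plume sits at x = vt; there the Gaussian factor is 1 and C_max = M/(n_e·A·√(4πDt)), where n_e·A is the pore area the mass is dissolved in.
√(4πDt) = √(4π × 0.229 × 30.0) = 9.291 m, so C_max = 2.45/(0.29 × 148 × 9.291) = 0.00614 kg/m³.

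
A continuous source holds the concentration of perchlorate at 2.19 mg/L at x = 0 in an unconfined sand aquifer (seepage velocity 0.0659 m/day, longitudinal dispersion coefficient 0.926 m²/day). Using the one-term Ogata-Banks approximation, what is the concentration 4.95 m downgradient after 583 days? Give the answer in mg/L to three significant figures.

For a continuous step input, C/C₀ ≈ ½·erfc((x−vt)/(2√(Dt))).
vt = 0.0659 × 583 = 38.4197 m and 2√(Dt) = 2√(0.926 × 583) = 46.47 m.
Argument (x−vt)/(2√(Dt)) = (4.95 − 38.4197)/46.47 = -0.7202; ½·erfc(-0.7202) = 0.8458.
C = 2.19 × 0.8458 = 1.85 mg/L.

1.85 mg/L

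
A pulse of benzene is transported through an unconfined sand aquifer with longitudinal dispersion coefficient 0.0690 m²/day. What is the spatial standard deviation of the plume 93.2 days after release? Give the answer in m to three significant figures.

Dispersive spreading gives a Gaussian with σ² = 2Dt; advection only shifts the center.
σ = √(2 × 0.0690 × 93.2) = 3.59 m.

3.59 m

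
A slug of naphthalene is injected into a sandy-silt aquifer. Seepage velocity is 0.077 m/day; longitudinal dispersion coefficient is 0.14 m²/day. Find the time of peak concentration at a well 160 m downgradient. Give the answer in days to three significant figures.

2050 days

For the 1D instantaneous-source solution, setting ∂C/∂t = 0 at fixed x gives v²t² + 2Dt − x² = 0, so t = (√(D² + v²x²) − D)/v².
√(D² + v²x²) = √(0.14² + 0.077² × 160²) = 12.32; v² = 0.005929.
t = (12.32 − 0.14)/0.005929 = 2050 days (vs. the pure-advection estimate x/v = 2080 d).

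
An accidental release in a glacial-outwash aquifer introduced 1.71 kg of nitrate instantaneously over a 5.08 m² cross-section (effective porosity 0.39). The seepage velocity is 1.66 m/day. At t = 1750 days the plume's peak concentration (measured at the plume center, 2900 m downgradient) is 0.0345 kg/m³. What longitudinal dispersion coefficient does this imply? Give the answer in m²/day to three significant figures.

0.0285 m²/day

At the plume center C_max = M/(n_e·A·√(4πDt)), so D = M²/(4πt·(n_e·A·C_max)²).
n_e·A·C_max = 0.39 × 5.08 × 0.0345 = 0.06835 kg/m.
D = 1.71²/(4π × 1750 × 0.06835²) = 0.0285 m²/day.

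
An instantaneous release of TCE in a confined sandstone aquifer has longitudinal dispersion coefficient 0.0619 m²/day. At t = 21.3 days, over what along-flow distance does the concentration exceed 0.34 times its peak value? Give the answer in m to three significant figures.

The plume is Gaussian with σ = √(2Dt) = √(2 × 0.0619 × 21.3) = 1.624 m.
C/C_peak = exp(−Δx²/(2σ²)) = 0.34 ⇒ Δx = σ·√(−2 ln 0.34) = 1.624 × 1.469 = 2.386 m.
Width = 2Δx = 4.77 m.

4.77 m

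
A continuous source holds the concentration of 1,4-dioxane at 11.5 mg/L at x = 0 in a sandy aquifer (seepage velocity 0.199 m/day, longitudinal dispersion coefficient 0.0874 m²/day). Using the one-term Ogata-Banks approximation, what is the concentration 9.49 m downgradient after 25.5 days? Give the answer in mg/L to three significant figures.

0.210 mg/L

For a continuous step input, C/C₀ ≈ ½·erfc((x−vt)/(2√(Dt))).
vt = 0.199 × 25.5 = 5.0745 m and 2√(Dt) = 2√(0.0874 × 25.5) = 2.986 m.
Argument (x−vt)/(2√(Dt)) = (9.49 − 5.0745)/2.986 = 1.479; ½·erfc(1.479) = 0.01824.
C = 11.5 × 0.01824 = 0.210 mg/L.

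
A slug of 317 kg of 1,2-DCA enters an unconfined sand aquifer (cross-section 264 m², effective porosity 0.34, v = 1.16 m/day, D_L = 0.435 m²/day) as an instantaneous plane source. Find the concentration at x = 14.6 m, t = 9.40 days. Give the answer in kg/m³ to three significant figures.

0.214 kg/m³

For an instantaneous plane source, C(x,t) = M/(n_e·A·√(4πDt)) · exp(−(x−vt)²/(4Dt)), with n_e·A the pore (flow) area.
Plume center vt = 1.16 × 9.40 = 10.904 m, so the well at 14.6 m is 3.696 m downgradient of the peak.
√(4πDt) = 7.168 m, giving peak height M/(n_e·A·√(4πDt)) = 317/(0.34 × 264 × 7.168) = 0.4927 kg/m³.
(x−vt)²/(4Dt) = (3.696)²/(4 × 0.435 × 9.40) = 0.8352; exp(−0.8352) = 0.4338.
C = 0.4927 × 0.4338 = 0.214 kg/m³.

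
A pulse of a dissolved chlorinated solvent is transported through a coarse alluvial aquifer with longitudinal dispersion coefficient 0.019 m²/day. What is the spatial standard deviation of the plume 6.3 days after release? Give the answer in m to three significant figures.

0.489 m

Dispersive spreading gives a Gaussian with σ² = 2Dt; advection only shifts the center.
σ = √(2 × 0.019 × 6.3) = 0.489 m.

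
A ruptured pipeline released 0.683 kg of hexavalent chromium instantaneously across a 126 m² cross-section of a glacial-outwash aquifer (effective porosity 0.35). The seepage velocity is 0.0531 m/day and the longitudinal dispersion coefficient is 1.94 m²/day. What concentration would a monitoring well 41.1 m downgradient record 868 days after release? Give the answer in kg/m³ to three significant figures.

0.000106 kg/m³

For an instantaneous plane source, C(x,t) = M/(n_e·A·√(4πDt)) · exp(−(x−vt)²/(4Dt)), with n_e·A the pore (flow) area.
Plume center vt = 0.0531 × 868 = 46.0908 m, so the well at 41.1 m is 4.9908 m upgradient of the peak.
√(4πDt) = 145.5 m, giving peak height M/(n_e·A·√(4πDt)) = 0.683/(0.35 × 126 × 145.5) = 0.0001064 kg/m³.
(x−vt)²/(4Dt) = (-4.9908)²/(4 × 1.94 × 868) = 0.003698; exp(−0.003698) = 0.9963.
C = 0.0001064 × 0.9963 = 0.000106 kg/m³.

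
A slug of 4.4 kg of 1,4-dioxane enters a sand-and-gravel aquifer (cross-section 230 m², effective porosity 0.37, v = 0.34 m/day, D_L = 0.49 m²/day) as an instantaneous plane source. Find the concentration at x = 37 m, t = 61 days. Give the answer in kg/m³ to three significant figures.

For an instantaneous plane source, C(x,t) = M/(n_e·A·√(4πDt)) · exp(−(x−vt)²/(4Dt)), with n_e·A the pore (flow) area.
Plume center vt = 0.34 × 61 = 20.74 m, so the well at 37 m is 16.26 m downgradient of the peak.
√(4πDt) = 19.38 m, giving peak height M/(n_e·A·√(4πDt)) = 4.4/(0.37 × 230 × 19.38) = 0.002668 kg/m³.
(x−vt)²/(4Dt) = (16.26)²/(4 × 0.49 × 61) = 2.211; exp(−2.211) = 0.1096.
C = 0.002668 × 0.1096 = 0.000292 kg/m³.

0.000292 kg/m³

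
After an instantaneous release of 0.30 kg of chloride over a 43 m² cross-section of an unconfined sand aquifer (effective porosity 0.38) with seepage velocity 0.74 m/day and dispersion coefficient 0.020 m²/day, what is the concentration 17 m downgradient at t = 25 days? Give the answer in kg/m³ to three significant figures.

For an instantaneous plane source, C(x,t) = M/(n_e·A·√(4πDt)) · exp(−(x−vt)²/(4Dt)), with n_e·A the pore (flow) area.
Plume center vt = 0.74 × 25 = 18.5 m, so the well at 17 m is 1.5 m upgradient of the peak.
√(4πDt) = 2.507 m, giving peak height M/(n_e·A·√(4πDt)) = 0.30/(0.38 × 43 × 2.507) = 0.007323 kg/m³.
(x−vt)²/(4Dt) = (-1.5)²/(4 × 0.020 × 25) = 1.125; exp(−1.125) = 0.3247.
C = 0.007323 × 0.3247 = 0.00238 kg/m³.

0.00238 kg/m³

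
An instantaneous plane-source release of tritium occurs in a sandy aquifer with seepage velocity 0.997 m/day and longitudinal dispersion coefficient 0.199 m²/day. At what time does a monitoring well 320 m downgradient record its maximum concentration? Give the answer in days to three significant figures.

321 days

For the 1D instantaneous-source solution, setting ∂C/∂t = 0 at fixed x gives v²t² + 2Dt − x² = 0, so t = (√(D² + v²x²) − D)/v².
√(D² + v²x²) = √(0.199² + 0.997² × 320²) = 319.0; v² = 0.994009.
t = (319.0 − 0.199)/0.994009 = 321 days (vs. the pure-advection estimate x/v = 321 d).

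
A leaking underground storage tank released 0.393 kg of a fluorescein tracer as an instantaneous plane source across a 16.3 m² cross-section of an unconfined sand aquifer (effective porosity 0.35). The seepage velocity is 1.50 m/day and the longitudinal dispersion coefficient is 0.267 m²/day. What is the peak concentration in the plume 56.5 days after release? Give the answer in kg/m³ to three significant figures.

0.00500 kg/m³

The peak of an instantaneous 1D plume sits at x = vt; there the Gaussian factor is 1 and C_max = M/(n_e·A·√(4πDt)), where n_e·A is the pore area the mass is dissolved in.
√(4πDt) = √(4π × 0.267 × 56.5) = 13.77 m, so C_max = 0.393/(0.35 × 16.3 × 13.77) = 0.00500 kg/m³.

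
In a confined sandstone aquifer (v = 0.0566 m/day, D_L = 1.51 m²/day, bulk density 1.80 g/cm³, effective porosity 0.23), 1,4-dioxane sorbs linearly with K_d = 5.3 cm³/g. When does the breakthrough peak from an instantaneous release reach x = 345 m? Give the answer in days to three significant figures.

Retardation factor R = 1 + ρ_b·K_d/n = 1 + 1.80 × 5.3/0.23 = 42.48.
Sorption retards both mechanisms: v_R = v/R = 0.001332 m/day, D_R = D/R = 0.03555 m²/day.
Peak time from v_R²t² + 2D_R t − x² = 0: t = (√(D_R² + v_R²x²) − D_R)/v_R².
√(D_R² + v_R²x²) = √(0.03555² + 0.001332² × 345²) = 0.4609; v_R² = 1.774e-06.
t = (0.4609 − 0.03555)/1.774e-06 = 240000 days.

240000 days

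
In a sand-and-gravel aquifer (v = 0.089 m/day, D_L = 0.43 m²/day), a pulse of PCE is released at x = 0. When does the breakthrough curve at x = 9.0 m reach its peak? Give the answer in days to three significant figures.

For the 1D instantaneous-source solution, setting ∂C/∂t = 0 at fixed x gives v²t² + 2Dt − x² = 0, so t = (√(D² + v²x²) − D)/v².
√(D² + v²x²) = √(0.43² + 0.089² × 9.0²) = 0.9091; v² = 0.007921.
t = (0.9091 − 0.43)/0.007921 = 60.5 days (vs. the pure-advection estimate x/v = 101 d).

60.5 days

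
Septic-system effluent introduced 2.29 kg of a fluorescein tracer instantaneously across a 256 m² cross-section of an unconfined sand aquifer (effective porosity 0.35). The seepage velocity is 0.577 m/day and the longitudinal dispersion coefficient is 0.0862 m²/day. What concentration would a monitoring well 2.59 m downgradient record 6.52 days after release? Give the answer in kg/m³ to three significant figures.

0.00522 kg/m³

For an instantaneous plane source, C(x,t) = M/(n_e·A·√(4πDt)) · exp(−(x−vt)²/(4Dt)), with n_e·A the pore (flow) area.
Plume center vt = 0.577 × 6.52 = 3.76204 m, so the well at 2.59 m is 1.17204 m upgradient of the peak.
√(4πDt) = 2.658 m, giving peak height M/(n_e·A·√(4πDt)) = 2.29/(0.35 × 256 × 2.658) = 0.009616 kg/m³.
(x−vt)²/(4Dt) = (-1.17204)²/(4 × 0.0862 × 6.52) = 0.6110; exp(−0.6110) = 0.5428.
C = 0.009616 × 0.5428 = 0.00522 kg/m³.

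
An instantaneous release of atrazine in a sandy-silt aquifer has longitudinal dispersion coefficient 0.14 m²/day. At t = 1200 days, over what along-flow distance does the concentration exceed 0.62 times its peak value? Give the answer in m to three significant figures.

The plume is Gaussian with σ = √(2Dt) = √(2 × 0.14 × 1200) = 18.33 m.
C/C_peak = exp(−Δx²/(2σ²)) = 0.62 ⇒ Δx = σ·√(−2 ln 0.62) = 18.33 × 0.9778 = 17.92 m.
Width = 2Δx = 35.8 m.

35.8 m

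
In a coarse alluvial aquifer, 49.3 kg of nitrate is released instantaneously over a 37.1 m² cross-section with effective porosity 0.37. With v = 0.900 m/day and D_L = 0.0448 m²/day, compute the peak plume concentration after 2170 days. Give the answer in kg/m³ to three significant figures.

The peak of an instantaneous 1D plume sits at x = vt; there the Gaussian factor is 1 and C_max = M/(n_e·A·√(4πDt)), where n_e·A is the pore area the mass is dissolved in.
√(4πDt) = √(4π × 0.0448 × 2170) = 34.95 m, so C_max = 49.3/(0.37 × 37.1 × 34.95) = 0.103 kg/m³.

0.103 kg/m³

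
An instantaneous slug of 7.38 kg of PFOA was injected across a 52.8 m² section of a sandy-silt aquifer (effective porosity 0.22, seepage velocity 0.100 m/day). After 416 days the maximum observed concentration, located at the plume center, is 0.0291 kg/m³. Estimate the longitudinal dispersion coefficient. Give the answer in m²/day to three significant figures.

0.0912 m²/day

At the plume center C_max = M/(n_e·A·√(4πDt)), so D = M²/(4πt·(n_e·A·C_max)²).
n_e·A·C_max = 0.22 × 52.8 × 0.0291 = 0.3380 kg/m.
D = 7.38²/(4π × 416 × 0.3380²) = 0.0912 m²/day.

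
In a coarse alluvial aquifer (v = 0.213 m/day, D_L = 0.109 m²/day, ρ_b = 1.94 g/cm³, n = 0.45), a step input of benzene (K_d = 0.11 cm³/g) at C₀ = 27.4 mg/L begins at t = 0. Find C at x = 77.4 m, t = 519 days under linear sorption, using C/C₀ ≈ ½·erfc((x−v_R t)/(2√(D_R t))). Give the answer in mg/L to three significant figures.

10.7 mg/L

Retardation factor R = 1 + ρ_b·K_d/n = 1 + 1.94 × 0.11/0.45 = 1.474.
Sorption retards both mechanisms: v_R = v/R = 0.1445 m/day, D_R = D/R = 0.07395 m²/day.
v_R·t = 0.1445 × 519 = 74.9955 m; 2√(D_R t) = 12.39 m; argument = (77.4 − 74.9955)/12.39 = 0.1941.
C = C₀ × ½·erfc(0.1941) = 27.4 × 0.3919 = 10.7 mg/L.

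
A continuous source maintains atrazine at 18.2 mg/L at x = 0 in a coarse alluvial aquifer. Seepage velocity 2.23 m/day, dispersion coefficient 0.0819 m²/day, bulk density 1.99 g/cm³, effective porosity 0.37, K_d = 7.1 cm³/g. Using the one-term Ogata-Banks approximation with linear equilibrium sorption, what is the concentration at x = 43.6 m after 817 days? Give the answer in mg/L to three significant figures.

17.1 mg/L

Retardation factor R = 1 + ρ_b·K_d/n = 1 + 1.99 × 7.1/0.37 = 39.19.
Sorption retards both mechanisms: v_R = v/R = 0.05690 m/day, D_R = D/R = 0.002090 m²/day.
v_R·t = 0.05690 × 817 = 46.4873 m; 2√(D_R t) = 2.613 m; argument = (43.6 − 46.4873)/2.613 = -1.105.
C = C₀ × ½·erfc(-1.105) = 18.2 × 0.9409 = 17.1 mg/L.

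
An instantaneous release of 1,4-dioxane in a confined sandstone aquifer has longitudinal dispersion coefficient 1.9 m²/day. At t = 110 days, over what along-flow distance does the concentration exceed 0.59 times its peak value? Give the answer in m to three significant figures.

42.0 m

The plume is Gaussian with σ = √(2Dt) = √(2 × 1.9 × 110) = 20.45 m.
C/C_peak = exp(−Δx²/(2σ²)) = 0.59 ⇒ Δx = σ·√(−2 ln 0.59) = 20.45 × 1.027 = 21.00 m.
Width = 2Δx = 42.0 m.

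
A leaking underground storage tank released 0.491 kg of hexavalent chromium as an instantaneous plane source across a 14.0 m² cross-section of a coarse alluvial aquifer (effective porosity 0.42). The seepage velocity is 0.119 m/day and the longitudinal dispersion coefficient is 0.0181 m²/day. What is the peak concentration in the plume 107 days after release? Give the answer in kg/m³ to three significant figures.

0.0169 kg/m³

The peak of an instantaneous 1D plume sits at x = vt; there the Gaussian factor is 1 and C_max = M/(n_e·A·√(4πDt)), where n_e·A is the pore area the mass is dissolved in.
√(4πDt) = √(4π × 0.0181 × 107) = 4.933 m, so C_max = 0.491/(0.42 × 14.0 × 4.933) = 0.0169 kg/m³.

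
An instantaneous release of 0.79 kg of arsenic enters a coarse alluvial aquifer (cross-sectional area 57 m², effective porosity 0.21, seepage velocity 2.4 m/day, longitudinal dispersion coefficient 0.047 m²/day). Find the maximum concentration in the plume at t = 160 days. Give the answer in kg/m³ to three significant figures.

0.00679 kg/m³

The peak of an instantaneous 1D plume sits at x = vt; there the Gaussian factor is 1 and C_max = M/(n_e·A·√(4πDt)), where n_e·A is the pore area the mass is dissolved in.
√(4πDt) = √(4π × 0.047 × 160) = 9.721 m, so C_max = 0.79/(0.21 × 57 × 9.721) = 0.00679 kg/m³.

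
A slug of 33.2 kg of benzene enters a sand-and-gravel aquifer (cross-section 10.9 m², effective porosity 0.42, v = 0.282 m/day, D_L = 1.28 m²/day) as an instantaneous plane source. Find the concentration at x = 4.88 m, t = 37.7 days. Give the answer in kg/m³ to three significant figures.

For an instantaneous plane source, C(x,t) = M/(n_e·A·√(4πDt)) · exp(−(x−vt)²/(4Dt)), with n_e·A the pore (flow) area.
Plume center vt = 0.282 × 37.7 = 10.6314 m, so the well at 4.88 m is 5.7514 m upgradient of the peak.
√(4πDt) = 24.63 m, giving peak height M/(n_e·A·√(4πDt)) = 33.2/(0.42 × 10.9 × 24.63) = 0.2944 kg/m³.
(x−vt)²/(4Dt) = (-5.7514)²/(4 × 1.28 × 37.7) = 0.1714; exp(−0.1714) = 0.8425.
C = 0.2944 × 0.8425 = 0.248 kg/m³.

0.248 kg/m³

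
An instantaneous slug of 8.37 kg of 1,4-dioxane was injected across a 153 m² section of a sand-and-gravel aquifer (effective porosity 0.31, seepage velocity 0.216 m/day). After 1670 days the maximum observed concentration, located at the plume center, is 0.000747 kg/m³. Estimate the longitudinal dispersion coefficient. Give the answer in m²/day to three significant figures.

2.66 m²/day

At the plume center C_max = M/(n_e·A·√(4πDt)), so D = M²/(4πt·(n_e·A·C_max)²).
n_e·A·C_max = 0.31 × 153 × 0.000747 = 0.03543 kg/m.
D = 8.37²/(4π × 1670 × 0.03543²) = 2.66 m²/day.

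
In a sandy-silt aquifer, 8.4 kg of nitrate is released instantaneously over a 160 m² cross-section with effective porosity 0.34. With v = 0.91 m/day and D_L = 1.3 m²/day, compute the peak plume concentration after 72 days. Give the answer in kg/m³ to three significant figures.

The peak of an instantaneous 1D plume sits at x = vt; there the Gaussian factor is 1 and C_max = M/(n_e·A·√(4πDt)), where n_e·A is the pore area the mass is dissolved in.
√(4πDt) = √(4π × 1.3 × 72) = 34.30 m, so C_max = 8.4/(0.34 × 160 × 34.30) = 0.00450 kg/m³.

0.00450 kg/m³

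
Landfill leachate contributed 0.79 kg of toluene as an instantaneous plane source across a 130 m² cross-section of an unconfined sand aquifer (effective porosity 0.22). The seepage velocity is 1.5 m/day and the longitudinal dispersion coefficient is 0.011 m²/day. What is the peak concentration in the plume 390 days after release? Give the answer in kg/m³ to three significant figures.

0.00376 kg/m³

The peak of an instantaneous 1D plume sits at x = vt; there the Gaussian factor is 1 and C_max = M/(n_e·A·√(4πDt)), where n_e·A is the pore area the mass is dissolved in.
√(4πDt) = √(4π × 0.011 × 390) = 7.342 m, so C_max = 0.79/(0.22 × 130 × 7.342) = 0.00376 kg/m³.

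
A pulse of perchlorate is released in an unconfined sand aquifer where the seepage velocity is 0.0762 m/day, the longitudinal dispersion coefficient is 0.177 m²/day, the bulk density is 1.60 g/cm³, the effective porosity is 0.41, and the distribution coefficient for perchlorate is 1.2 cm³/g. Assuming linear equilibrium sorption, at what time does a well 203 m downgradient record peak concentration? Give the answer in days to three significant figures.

Retardation factor R = 1 + ρ_b·K_d/n = 1 + 1.60 × 1.2/0.41 = 5.683.
Sorption retards both mechanisms: v_R = v/R = 0.01341 m/day, D_R = D/R = 0.03115 m²/day.
Peak time from v_R²t² + 2D_R t − x² = 0: t = (√(D_R² + v_R²x²) − D_R)/v_R².
√(D_R² + v_R²x²) = √(0.03115² + 0.01341² × 203²) = 2.722; v_R² = 0.0001798.
t = (2.722 − 0.03115)/0.0001798 = 15000 days.

15000 days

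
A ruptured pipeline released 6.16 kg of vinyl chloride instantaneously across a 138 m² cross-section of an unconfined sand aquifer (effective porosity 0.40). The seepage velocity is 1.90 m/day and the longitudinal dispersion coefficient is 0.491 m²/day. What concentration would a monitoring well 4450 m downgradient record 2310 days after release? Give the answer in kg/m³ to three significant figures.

For an instantaneous plane source, C(x,t) = M/(n_e·A·√(4πDt)) · exp(−(x−vt)²/(4Dt)), with n_e·A the pore (flow) area.
Plume center vt = 1.90 × 2310 = 4389 m, so the well at 4450 m is 61 m downgradient of the peak.
√(4πDt) = 119.4 m, giving peak height M/(n_e·A·√(4πDt)) = 6.16/(0.40 × 138 × 119.4) = 0.0009346 kg/m³.
(x−vt)²/(4Dt) = (61)²/(4 × 0.491 × 2310) = 0.8202; exp(−0.8202) = 0.4403.
C = 0.0009346 × 0.4403 = 0.000412 kg/m³.

0.000412 kg/m³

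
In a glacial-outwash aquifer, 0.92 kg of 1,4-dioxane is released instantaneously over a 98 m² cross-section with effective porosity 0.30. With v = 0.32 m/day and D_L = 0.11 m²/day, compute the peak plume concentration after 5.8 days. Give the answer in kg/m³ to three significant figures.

The peak of an instantaneous 1D plume sits at x = vt; there the Gaussian factor is 1 and C_max = M/(n_e·A·√(4πDt)), where n_e·A is the pore area the mass is dissolved in.
√(4πDt) = √(4π × 0.11 × 5.8) = 2.831 m, so C_max = 0.92/(0.30 × 98 × 2.831) = 0.0111 kg/m³.

0.0111 kg/m³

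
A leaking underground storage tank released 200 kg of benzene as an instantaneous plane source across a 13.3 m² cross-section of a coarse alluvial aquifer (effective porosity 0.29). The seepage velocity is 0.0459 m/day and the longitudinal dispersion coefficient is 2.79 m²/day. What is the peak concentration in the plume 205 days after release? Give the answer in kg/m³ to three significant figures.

0.612 kg/m³

The peak of an instantaneous 1D plume sits at x = vt; there the Gaussian factor is 1 and C_max = M/(n_e·A·√(4πDt)), where n_e·A is the pore area the mass is dissolved in.
√(4πDt) = √(4π × 2.79 × 205) = 84.78 m, so C_max = 200/(0.29 × 13.3 × 84.78) = 0.612 kg/m³.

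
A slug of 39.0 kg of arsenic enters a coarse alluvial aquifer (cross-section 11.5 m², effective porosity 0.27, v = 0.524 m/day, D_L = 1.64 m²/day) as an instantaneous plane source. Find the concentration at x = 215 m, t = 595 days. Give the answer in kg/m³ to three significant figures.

For an instantaneous plane source, C(x,t) = M/(n_e·A·√(4πDt)) · exp(−(x−vt)²/(4Dt)), with n_e·A the pore (flow) area.
Plume center vt = 0.524 × 595 = 311.78 m, so the well at 215 m is 96.78 m upgradient of the peak.
√(4πDt) = 110.7 m, giving peak height M/(n_e·A·√(4πDt)) = 39.0/(0.27 × 11.5 × 110.7) = 0.1135 kg/m³.
(x−vt)²/(4Dt) = (-96.78)²/(4 × 1.64 × 595) = 2.400; exp(−2.400) = 0.09072.
C = 0.1135 × 0.09072 = 0.0103 kg/m³.

0.0103 kg/m³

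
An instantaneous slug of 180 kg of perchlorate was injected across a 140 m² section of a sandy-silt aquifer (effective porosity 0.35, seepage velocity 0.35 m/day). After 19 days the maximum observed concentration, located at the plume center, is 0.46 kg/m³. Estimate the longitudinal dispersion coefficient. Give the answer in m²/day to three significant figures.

At the plume center C_max = M/(n_e·A·√(4πDt)), so D = M²/(4πt·(n_e·A·C_max)²).
n_e·A·C_max = 0.35 × 140 × 0.46 = 22.54 kg/m.
D = 180²/(4π × 19 × 22.54²) = 0.267 m²/day.

0.267 m²/day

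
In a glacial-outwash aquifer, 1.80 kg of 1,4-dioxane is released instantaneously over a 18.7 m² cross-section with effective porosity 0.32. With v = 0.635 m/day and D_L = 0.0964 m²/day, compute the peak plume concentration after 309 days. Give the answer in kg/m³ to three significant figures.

The peak of an instantaneous 1D plume sits at x = vt; there the Gaussian factor is 1 and C_max = M/(n_e·A·√(4πDt)), where n_e·A is the pore area the mass is dissolved in.
√(4πDt) = √(4π × 0.0964 × 309) = 19.35 m, so C_max = 1.80/(0.32 × 18.7 × 19.35) = 0.0155 kg/m³.

0.0155 kg/m³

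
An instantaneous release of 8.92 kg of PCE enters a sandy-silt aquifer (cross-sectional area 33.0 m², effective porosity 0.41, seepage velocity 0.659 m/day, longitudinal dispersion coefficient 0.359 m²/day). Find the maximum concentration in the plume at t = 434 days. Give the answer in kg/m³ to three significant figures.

The peak of an instantaneous 1D plume sits at x = vt; there the Gaussian factor is 1 and C_max = M/(n_e·A·√(4πDt)), where n_e·A is the pore area the mass is dissolved in.
√(4πDt) = √(4π × 0.359 × 434) = 44.25 m, so C_max = 8.92/(0.41 × 33.0 × 44.25) = 0.0149 kg/m³.

0.0149 kg/m³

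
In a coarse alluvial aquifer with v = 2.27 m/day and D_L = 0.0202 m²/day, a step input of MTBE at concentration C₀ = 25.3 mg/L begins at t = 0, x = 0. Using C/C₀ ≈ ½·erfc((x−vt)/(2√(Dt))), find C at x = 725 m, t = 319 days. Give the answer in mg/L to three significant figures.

For a continuous step input, C/C₀ ≈ ½·erfc((x−vt)/(2√(Dt))).
vt = 2.27 × 319 = 724.13 m and 2√(Dt) = 2√(0.0202 × 319) = 5.077 m.
Argument (x−vt)/(2√(Dt)) = (725 − 724.13)/5.077 = 0.1714; ½·erfc(0.1714) = 0.4042.
C = 25.3 × 0.4042 = 10.2 mg/L.

10.2 mg/L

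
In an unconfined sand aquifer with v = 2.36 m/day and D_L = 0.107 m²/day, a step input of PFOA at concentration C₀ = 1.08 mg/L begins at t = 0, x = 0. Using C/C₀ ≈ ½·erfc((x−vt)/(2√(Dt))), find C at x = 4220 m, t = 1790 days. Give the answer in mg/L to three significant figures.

For a continuous step input, C/C₀ ≈ ½·erfc((x−vt)/(2√(Dt))).
vt = 2.36 × 1790 = 4224.4 m and 2√(Dt) = 2√(0.107 × 1790) = 27.68 m.
Argument (x−vt)/(2√(Dt)) = (4220 − 4224.4)/27.68 = -0.1590; ½·erfc(-0.1590) = 0.5890.
C = 1.08 × 0.5890 = 0.636 mg/L.

0.636 mg/L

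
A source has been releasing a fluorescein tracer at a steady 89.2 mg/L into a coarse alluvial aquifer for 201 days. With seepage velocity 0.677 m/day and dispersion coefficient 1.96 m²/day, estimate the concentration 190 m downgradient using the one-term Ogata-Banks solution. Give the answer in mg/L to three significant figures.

2.44 mg/L

For a continuous step input, C/C₀ ≈ ½·erfc((x−vt)/(2√(Dt))).
vt = 0.677 × 201 = 136.077 m and 2√(Dt) = 2√(1.96 × 201) = 39.70 m.
Argument (x−vt)/(2√(Dt)) = (190 − 136.077)/39.70 = 1.358; ½·erfc(1.358) = 0.02740.
C = 89.2 × 0.02740 = 2.44 mg/L.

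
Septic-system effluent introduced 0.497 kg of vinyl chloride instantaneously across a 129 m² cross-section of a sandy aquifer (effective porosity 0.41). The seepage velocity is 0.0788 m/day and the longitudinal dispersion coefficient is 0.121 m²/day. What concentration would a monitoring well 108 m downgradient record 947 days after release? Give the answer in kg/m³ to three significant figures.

2.18e-05 kg/m³

For an instantaneous plane source, C(x,t) = M/(n_e·A·√(4πDt)) · exp(−(x−vt)²/(4Dt)), with n_e·A the pore (flow) area.
Plume center vt = 0.0788 × 947 = 74.6236 m, so the well at 108 m is 33.3764 m downgradient of the peak.
√(4πDt) = 37.95 m, giving peak height M/(n_e·A·√(4πDt)) = 0.497/(0.41 × 129 × 37.95) = 0.0002476 kg/m³.
(x−vt)²/(4Dt) = (33.3764)²/(4 × 0.121 × 947) = 2.430; exp(−2.430) = 0.08804.
C = 0.0002476 × 0.08804 = 2.18e-05 kg/m³.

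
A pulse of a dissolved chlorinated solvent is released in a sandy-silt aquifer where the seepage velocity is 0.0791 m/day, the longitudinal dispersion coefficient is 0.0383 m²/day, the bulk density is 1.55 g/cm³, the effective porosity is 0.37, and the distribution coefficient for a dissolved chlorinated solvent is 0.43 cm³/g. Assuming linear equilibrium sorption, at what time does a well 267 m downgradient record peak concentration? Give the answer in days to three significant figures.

Retardation factor R = 1 + ρ_b·K_d/n = 1 + 1.55 × 0.43/0.37 = 2.801.
Sorption retards both mechanisms: v_R = v/R = 0.02824 m/day, D_R = D/R = 0.01367 m²/day.
Peak time from v_R²t² + 2D_R t − x² = 0: t = (√(D_R² + v_R²x²) − D_R)/v_R².
√(D_R² + v_R²x²) = √(0.01367² + 0.02824² × 267²) = 7.540; v_R² = 0.0007975.
t = (7.540 − 0.01367)/0.0007975 = 9440 days.

9440 days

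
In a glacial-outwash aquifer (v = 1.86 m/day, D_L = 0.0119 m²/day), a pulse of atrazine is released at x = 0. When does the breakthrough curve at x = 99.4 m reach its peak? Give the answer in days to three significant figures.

For the 1D instantaneous-source solution, setting ∂C/∂t = 0 at fixed x gives v²t² + 2Dt − x² = 0, so t = (√(D² + v²x²) − D)/v².
√(D² + v²x²) = √(0.0119² + 1.86² × 99.4²) = 184.9; v² = 3.4596.
t = (184.9 − 0.0119)/3.4596 = 53.4 days (vs. the pure-advection estimate x/v = 53.4 d).

53.4 days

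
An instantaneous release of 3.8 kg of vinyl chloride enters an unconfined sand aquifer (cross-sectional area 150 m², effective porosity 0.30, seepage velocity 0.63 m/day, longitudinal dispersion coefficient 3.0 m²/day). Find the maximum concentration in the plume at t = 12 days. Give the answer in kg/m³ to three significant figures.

0.00397 kg/m³

The peak of an instantaneous 1D plume sits at x = vt; there the Gaussian factor is 1 and C_max = M/(n_e·A·√(4πDt)), where n_e·A is the pore area the mass is dissolved in.
√(4πDt) = √(4π × 3.0 × 12) = 21.27 m, so C_max = 3.8/(0.30 × 150 × 21.27) = 0.00397 kg/m³.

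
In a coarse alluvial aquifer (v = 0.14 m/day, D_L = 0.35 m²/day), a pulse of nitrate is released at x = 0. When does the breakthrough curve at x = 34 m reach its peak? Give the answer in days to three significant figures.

For the 1D instantaneous-source solution, setting ∂C/∂t = 0 at fixed x gives v²t² + 2Dt − x² = 0, so t = (√(D² + v²x²) − D)/v².
√(D² + v²x²) = √(0.35² + 0.14² × 34²) = 4.773; v² = 0.0196.
t = (4.773 − 0.35)/0.0196 = 226 days (vs. the pure-advection estimate x/v = 243 d).

226 days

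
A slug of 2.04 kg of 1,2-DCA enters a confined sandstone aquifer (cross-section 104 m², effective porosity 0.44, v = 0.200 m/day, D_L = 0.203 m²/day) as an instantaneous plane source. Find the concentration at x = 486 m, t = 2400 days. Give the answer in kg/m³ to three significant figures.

0.000559 kg/m³

For an instantaneous plane source, C(x,t) = M/(n_e·A·√(4πDt)) · exp(−(x−vt)²/(4Dt)), with n_e·A the pore (flow) area.
Plume center vt = 0.200 × 2400 = 480 m, so the well at 486 m is 6 m downgradient of the peak.
√(4πDt) = 78.25 m, giving peak height M/(n_e·A·√(4πDt)) = 2.04/(0.44 × 104 × 78.25) = 0.0005697 kg/m³.
(x−vt)²/(4Dt) = (6)²/(4 × 0.203 × 2400) = 0.01847; exp(−0.01847) = 0.9817.
C = 0.0005697 × 0.9817 = 0.000559 kg/m³.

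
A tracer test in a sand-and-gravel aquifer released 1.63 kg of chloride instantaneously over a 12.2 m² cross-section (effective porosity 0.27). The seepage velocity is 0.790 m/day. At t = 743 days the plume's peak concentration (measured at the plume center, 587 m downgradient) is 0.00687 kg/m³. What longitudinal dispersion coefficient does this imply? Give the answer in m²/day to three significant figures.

At the plume center C_max = M/(n_e·A·√(4πDt)), so D = M²/(4πt·(n_e·A·C_max)²).
n_e·A·C_max = 0.27 × 12.2 × 0.00687 = 0.02263 kg/m.
D = 1.63²/(4π × 743 × 0.02263²) = 0.556 m²/day.

0.556 m²/day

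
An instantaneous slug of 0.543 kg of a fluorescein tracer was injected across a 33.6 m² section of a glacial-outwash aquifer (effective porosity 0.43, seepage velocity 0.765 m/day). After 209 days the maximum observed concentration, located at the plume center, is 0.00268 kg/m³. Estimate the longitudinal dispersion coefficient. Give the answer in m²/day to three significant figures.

At the plume center C_max = M/(n_e·A·√(4πDt)), so D = M²/(4πt·(n_e·A·C_max)²).
n_e·A·C_max = 0.43 × 33.6 × 0.00268 = 0.03872 kg/m.
D = 0.543²/(4π × 209 × 0.03872²) = 0.0749 m²/day.

0.0749 m²/day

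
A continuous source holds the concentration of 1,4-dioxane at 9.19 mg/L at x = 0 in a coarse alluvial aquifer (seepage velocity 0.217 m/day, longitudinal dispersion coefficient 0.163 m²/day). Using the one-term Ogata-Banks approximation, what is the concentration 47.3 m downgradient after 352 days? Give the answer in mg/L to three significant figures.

For a continuous step input, C/C₀ ≈ ½·erfc((x−vt)/(2√(Dt))).
vt = 0.217 × 352 = 76.384 m and 2√(Dt) = 2√(0.163 × 352) = 15.15 m.
Argument (x−vt)/(2√(Dt)) = (47.3 − 76.384)/15.15 = -1.920; ½·erfc(-1.920) = 0.9967.
C = 9.19 × 0.9967 = 9.16 mg/L.

9.16 mg/L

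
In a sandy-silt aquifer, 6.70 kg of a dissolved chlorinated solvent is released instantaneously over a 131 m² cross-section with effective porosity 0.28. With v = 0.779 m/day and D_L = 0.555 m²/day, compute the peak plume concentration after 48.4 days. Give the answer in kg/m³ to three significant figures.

0.00994 kg/m³

The peak of an instantaneous 1D plume sits at x = vt; there the Gaussian factor is 1 and C_max = M/(n_e·A·√(4πDt)), where n_e·A is the pore area the mass is dissolved in.
√(4πDt) = √(4π × 0.555 × 48.4) = 18.37 m, so C_max = 6.70/(0.28 × 131 × 18.37) = 0.00994 kg/m³.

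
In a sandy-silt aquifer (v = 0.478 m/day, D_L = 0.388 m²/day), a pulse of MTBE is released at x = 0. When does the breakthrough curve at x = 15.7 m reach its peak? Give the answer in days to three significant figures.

For the 1D instantaneous-source solution, setting ∂C/∂t = 0 at fixed x gives v²t² + 2Dt − x² = 0, so t = (√(D² + v²x²) − D)/v².
√(D² + v²x²) = √(0.388² + 0.478² × 15.7²) = 7.515; v² = 0.228484.
t = (7.515 − 0.388)/0.228484 = 31.2 days (vs. the pure-advection estimate x/v = 32.8 d).

31.2 days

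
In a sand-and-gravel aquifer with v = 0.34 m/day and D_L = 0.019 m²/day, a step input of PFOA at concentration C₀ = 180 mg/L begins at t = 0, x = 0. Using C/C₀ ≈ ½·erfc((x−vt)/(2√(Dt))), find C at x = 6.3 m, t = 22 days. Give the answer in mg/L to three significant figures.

162 mg/L

For a continuous step input, C/C₀ ≈ ½·erfc((x−vt)/(2√(Dt))).
vt = 0.34 × 22 = 7.48 m and 2√(Dt) = 2√(0.019 × 22) = 1.293 m.
Argument (x−vt)/(2√(Dt)) = (6.3 − 7.48)/1.293 = -0.9126; ½·erfc(-0.9126) = 0.9016.
C = 180 × 0.9016 = 162 mg/L.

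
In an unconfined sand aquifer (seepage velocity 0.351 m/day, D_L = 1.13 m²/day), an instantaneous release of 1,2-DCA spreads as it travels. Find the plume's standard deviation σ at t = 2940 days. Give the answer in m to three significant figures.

81.5 m

Dispersive spreading gives a Gaussian with σ² = 2Dt; advection only shifts the center.
σ = √(2 × 1.13 × 2940) = 81.5 m.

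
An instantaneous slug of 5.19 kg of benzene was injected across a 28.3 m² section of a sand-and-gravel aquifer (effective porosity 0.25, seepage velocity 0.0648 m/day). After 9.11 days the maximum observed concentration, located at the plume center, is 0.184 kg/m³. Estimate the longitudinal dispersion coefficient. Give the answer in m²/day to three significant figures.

At the plume center C_max = M/(n_e·A·√(4πDt)), so D = M²/(4πt·(n_e·A·C_max)²).
n_e·A·C_max = 0.25 × 28.3 × 0.184 = 1.302 kg/m.
D = 5.19²/(4π × 9.11 × 1.302²) = 0.139 m²/day.

0.139 m²/day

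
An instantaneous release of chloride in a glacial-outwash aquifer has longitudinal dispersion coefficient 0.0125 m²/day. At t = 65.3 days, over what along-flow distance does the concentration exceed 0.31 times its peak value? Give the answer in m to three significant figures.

3.91 m

The plume is Gaussian with σ = √(2Dt) = √(2 × 0.0125 × 65.3) = 1.278 m.
C/C_peak = exp(−Δx²/(2σ²)) = 0.31 ⇒ Δx = σ·√(−2 ln 0.31) = 1.278 × 1.530 = 1.955 m.
Width = 2Δx = 3.91 m.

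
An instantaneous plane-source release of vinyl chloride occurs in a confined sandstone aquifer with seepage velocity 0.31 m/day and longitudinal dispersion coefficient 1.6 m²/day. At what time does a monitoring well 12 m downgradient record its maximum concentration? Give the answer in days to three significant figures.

25.5 days

For the 1D instantaneous-source solution, setting ∂C/∂t = 0 at fixed x gives v²t² + 2Dt − x² = 0, so t = (√(D² + v²x²) − D)/v².
√(D² + v²x²) = √(1.6² + 0.31² × 12²) = 4.049; v² = 0.0961.
t = (4.049 − 1.6)/0.0961 = 25.5 days (vs. the pure-advection estimate x/v = 38.7 d).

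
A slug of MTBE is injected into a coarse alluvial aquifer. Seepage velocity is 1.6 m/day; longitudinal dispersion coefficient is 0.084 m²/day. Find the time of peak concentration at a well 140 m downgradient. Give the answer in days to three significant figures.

For the 1D instantaneous-source solution, setting ∂C/∂t = 0 at fixed x gives v²t² + 2Dt − x² = 0, so t = (√(D² + v²x²) − D)/v².
√(D² + v²x²) = √(0.084² + 1.6² × 140²) = 224.0; v² = 2.56.
t = (224.0 − 0.084)/2.56 = 87.5 days (vs. the pure-advection estimate x/v = 87.5 d).

87.5 days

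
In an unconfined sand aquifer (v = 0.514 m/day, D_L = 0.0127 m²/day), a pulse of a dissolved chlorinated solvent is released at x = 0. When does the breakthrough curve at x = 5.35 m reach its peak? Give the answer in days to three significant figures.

10.4 days

For the 1D instantaneous-source solution, setting ∂C/∂t = 0 at fixed x gives v²t² + 2Dt − x² = 0, so t = (√(D² + v²x²) − D)/v².
√(D² + v²x²) = √(0.0127² + 0.514² × 5.35²) = 2.750; v² = 0.264196.
t = (2.750 − 0.0127)/0.264196 = 10.4 days (vs. the pure-advection estimate x/v = 10.4 d).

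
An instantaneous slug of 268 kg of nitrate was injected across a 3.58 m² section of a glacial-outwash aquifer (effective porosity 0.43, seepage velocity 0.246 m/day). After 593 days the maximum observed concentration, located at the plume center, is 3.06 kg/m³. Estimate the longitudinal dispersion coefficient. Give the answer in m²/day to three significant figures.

At the plume center C_max = M/(n_e·A·√(4πDt)), so D = M²/(4πt·(n_e·A·C_max)²).
n_e·A·C_max = 0.43 × 3.58 × 3.06 = 4.711 kg/m.
D = 268²/(4π × 593 × 4.711²) = 0.434 m²/day.

0.434 m²/day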